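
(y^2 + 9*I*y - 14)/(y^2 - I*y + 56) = (y + 2*I)/(y - 8*I)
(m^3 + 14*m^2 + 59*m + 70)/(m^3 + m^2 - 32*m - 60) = (m + 7)/(m - 6)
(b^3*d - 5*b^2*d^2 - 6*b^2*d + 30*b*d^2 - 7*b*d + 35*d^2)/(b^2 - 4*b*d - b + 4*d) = d*(b^3 - 5*b^2*d - 6*b^2 + 30*b*d - 7*b + 35*d)/(b^2 - 4*b*d - b + 4*d)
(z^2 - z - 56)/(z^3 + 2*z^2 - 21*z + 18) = (z^2 - z - 56)/(z^3 + 2*z^2 - 21*z + 18)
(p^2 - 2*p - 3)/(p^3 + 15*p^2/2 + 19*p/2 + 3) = 2*(p - 3)/(2*p^2 + 13*p + 6)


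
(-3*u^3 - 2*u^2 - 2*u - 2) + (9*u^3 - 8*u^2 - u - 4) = 6*u^3 - 10*u^2 - 3*u - 6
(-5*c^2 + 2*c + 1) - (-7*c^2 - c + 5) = 2*c^2 + 3*c - 4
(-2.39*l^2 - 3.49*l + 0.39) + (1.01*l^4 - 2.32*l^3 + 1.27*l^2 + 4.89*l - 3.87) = 1.01*l^4 - 2.32*l^3 - 1.12*l^2 + 1.4*l - 3.48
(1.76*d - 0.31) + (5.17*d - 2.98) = 6.93*d - 3.29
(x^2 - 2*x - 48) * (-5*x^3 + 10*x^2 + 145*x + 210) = -5*x^5 + 20*x^4 + 365*x^3 - 560*x^2 - 7380*x - 10080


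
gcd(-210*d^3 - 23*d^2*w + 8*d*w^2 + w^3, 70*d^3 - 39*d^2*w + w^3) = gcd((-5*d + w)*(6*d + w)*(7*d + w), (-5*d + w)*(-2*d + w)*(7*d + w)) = -35*d^2 + 2*d*w + w^2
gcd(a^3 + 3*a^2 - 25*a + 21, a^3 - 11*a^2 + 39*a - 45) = a - 3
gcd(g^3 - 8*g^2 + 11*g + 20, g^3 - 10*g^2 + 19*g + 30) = g^2 - 4*g - 5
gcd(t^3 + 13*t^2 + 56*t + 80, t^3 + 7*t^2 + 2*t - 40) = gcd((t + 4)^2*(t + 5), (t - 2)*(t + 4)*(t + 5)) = t^2 + 9*t + 20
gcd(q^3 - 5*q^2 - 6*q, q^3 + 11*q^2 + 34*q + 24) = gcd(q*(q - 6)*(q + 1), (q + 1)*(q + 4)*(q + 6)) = q + 1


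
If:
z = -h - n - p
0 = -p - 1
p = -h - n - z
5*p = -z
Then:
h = -n - 4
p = -1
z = 5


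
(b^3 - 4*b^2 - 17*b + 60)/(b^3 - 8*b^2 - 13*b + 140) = (b - 3)/(b - 7)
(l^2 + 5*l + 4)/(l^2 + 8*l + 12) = (l^2 + 5*l + 4)/(l^2 + 8*l + 12)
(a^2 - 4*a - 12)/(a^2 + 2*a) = (a - 6)/a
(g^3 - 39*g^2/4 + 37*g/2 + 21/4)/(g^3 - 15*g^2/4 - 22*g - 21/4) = (g - 3)/(g + 3)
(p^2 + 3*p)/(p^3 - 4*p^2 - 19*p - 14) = p*(p + 3)/(p^3 - 4*p^2 - 19*p - 14)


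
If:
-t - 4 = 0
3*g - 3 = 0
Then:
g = 1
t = -4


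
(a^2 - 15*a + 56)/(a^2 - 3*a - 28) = (a - 8)/(a + 4)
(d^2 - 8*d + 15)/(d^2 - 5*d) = (d - 3)/d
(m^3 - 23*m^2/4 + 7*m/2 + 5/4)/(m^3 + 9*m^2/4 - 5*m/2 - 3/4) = (m - 5)/(m + 3)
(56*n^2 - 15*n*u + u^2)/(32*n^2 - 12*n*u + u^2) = (-7*n + u)/(-4*n + u)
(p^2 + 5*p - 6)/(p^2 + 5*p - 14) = (p^2 + 5*p - 6)/(p^2 + 5*p - 14)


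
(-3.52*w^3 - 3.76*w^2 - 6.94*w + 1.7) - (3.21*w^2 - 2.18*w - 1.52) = -3.52*w^3 - 6.97*w^2 - 4.76*w + 3.22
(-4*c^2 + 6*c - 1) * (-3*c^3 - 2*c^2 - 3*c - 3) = 12*c^5 - 10*c^4 + 3*c^3 - 4*c^2 - 15*c + 3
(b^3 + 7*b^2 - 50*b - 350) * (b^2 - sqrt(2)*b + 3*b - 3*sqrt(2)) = b^5 - sqrt(2)*b^4 + 10*b^4 - 29*b^3 - 10*sqrt(2)*b^3 - 500*b^2 + 29*sqrt(2)*b^2 - 1050*b + 500*sqrt(2)*b + 1050*sqrt(2)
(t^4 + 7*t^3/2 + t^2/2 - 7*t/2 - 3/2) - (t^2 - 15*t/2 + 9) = t^4 + 7*t^3/2 - t^2/2 + 4*t - 21/2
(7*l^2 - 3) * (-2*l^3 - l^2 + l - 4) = -14*l^5 - 7*l^4 + 13*l^3 - 25*l^2 - 3*l + 12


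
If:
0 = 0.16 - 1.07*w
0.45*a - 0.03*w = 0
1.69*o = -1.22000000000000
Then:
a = 0.01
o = -0.72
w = 0.15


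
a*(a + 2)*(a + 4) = a^3 + 6*a^2 + 8*a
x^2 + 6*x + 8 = (x + 2)*(x + 4)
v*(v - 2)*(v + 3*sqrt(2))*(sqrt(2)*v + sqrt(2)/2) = sqrt(2)*v^4 - 3*sqrt(2)*v^3/2 + 6*v^3 - 9*v^2 - sqrt(2)*v^2 - 6*v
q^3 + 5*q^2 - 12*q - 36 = (q - 3)*(q + 2)*(q + 6)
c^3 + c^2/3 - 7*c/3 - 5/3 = (c - 5/3)*(c + 1)^2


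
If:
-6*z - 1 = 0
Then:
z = -1/6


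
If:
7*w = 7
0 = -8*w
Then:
No Solution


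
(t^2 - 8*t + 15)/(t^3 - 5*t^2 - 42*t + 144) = (t - 5)/(t^2 - 2*t - 48)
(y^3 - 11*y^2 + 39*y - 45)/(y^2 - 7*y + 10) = (y^2 - 6*y + 9)/(y - 2)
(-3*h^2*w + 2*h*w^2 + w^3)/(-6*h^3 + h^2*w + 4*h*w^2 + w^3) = w/(2*h + w)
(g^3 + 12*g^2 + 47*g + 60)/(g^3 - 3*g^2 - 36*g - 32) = (g^2 + 8*g + 15)/(g^2 - 7*g - 8)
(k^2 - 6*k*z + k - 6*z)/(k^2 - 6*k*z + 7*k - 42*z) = (k + 1)/(k + 7)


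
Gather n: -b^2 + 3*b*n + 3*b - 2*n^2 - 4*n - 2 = -b^2 + 3*b - 2*n^2 + n*(3*b - 4) - 2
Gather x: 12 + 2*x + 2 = 2*x + 14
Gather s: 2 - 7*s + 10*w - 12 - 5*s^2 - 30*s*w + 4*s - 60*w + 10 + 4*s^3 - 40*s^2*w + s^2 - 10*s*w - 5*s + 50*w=4*s^3 + s^2*(-40*w - 4) + s*(-40*w - 8)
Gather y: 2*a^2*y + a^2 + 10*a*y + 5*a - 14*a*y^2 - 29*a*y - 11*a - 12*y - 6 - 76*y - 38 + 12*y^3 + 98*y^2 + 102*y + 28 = a^2 - 6*a + 12*y^3 + y^2*(98 - 14*a) + y*(2*a^2 - 19*a + 14) - 16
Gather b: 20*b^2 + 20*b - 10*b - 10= 20*b^2 + 10*b - 10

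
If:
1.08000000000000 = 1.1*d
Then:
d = 0.98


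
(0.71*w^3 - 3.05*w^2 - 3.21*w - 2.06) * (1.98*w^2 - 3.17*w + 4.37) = 1.4058*w^5 - 8.2897*w^4 + 6.4154*w^3 - 7.2316*w^2 - 7.4975*w - 9.0022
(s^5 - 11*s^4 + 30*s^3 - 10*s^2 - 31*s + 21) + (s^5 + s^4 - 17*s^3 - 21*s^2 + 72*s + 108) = 2*s^5 - 10*s^4 + 13*s^3 - 31*s^2 + 41*s + 129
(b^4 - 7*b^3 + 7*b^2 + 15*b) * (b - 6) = b^5 - 13*b^4 + 49*b^3 - 27*b^2 - 90*b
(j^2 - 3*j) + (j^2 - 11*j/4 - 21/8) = 2*j^2 - 23*j/4 - 21/8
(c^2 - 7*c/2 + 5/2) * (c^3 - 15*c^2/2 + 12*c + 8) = c^5 - 11*c^4 + 163*c^3/4 - 211*c^2/4 + 2*c + 20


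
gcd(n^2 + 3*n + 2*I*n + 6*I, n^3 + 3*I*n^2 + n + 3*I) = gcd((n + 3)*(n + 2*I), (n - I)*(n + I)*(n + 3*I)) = 1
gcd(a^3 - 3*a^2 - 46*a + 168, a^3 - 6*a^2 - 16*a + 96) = a^2 - 10*a + 24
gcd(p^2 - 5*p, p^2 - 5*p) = p^2 - 5*p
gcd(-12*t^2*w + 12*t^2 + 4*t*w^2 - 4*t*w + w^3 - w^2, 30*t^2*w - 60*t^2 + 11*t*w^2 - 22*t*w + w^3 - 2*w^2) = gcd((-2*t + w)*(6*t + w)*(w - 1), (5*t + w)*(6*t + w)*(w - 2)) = 6*t + w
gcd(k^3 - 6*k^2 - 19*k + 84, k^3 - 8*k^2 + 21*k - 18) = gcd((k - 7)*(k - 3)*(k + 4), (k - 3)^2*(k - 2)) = k - 3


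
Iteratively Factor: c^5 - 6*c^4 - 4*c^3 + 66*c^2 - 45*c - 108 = (c - 3)*(c^4 - 3*c^3 - 13*c^2 + 27*c + 36) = (c - 3)*(c + 1)*(c^3 - 4*c^2 - 9*c + 36) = (c - 4)*(c - 3)*(c + 1)*(c^2 - 9) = (c - 4)*(c - 3)*(c + 1)*(c + 3)*(c - 3)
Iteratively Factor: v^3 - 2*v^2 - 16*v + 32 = (v + 4)*(v^2 - 6*v + 8) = (v - 4)*(v + 4)*(v - 2)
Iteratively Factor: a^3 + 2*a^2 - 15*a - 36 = (a + 3)*(a^2 - a - 12) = (a + 3)^2*(a - 4)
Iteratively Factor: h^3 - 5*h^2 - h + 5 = (h - 5)*(h^2 - 1) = (h - 5)*(h + 1)*(h - 1)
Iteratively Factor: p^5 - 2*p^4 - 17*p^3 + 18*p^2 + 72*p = (p - 3)*(p^4 + p^3 - 14*p^2 - 24*p) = (p - 3)*(p + 2)*(p^3 - p^2 - 12*p) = p*(p - 3)*(p + 2)*(p^2 - p - 12) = p*(p - 4)*(p - 3)*(p + 2)*(p + 3)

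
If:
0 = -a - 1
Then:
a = -1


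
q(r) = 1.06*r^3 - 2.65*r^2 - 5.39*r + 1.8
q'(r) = 3.18*r^2 - 5.3*r - 5.39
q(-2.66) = -22.56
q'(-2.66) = 31.21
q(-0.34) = 3.28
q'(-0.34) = -3.22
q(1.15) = -6.29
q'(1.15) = -7.28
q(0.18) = 0.75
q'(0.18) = -6.24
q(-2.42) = -15.70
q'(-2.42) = 26.06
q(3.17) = -8.15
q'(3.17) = 9.76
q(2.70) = -11.21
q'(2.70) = 3.48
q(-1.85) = -4.01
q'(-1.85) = 15.30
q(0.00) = 1.80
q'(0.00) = -5.39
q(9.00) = 511.38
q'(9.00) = 204.49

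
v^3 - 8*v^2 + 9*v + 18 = (v - 6)*(v - 3)*(v + 1)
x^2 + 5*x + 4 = (x + 1)*(x + 4)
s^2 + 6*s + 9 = (s + 3)^2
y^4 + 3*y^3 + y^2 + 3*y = y*(y + 3)*(y - I)*(y + I)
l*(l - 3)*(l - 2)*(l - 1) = l^4 - 6*l^3 + 11*l^2 - 6*l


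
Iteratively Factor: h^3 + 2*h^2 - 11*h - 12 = (h + 4)*(h^2 - 2*h - 3) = (h - 3)*(h + 4)*(h + 1)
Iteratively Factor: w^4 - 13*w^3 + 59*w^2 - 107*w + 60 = (w - 3)*(w^3 - 10*w^2 + 29*w - 20) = (w - 3)*(w - 1)*(w^2 - 9*w + 20) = (w - 5)*(w - 3)*(w - 1)*(w - 4)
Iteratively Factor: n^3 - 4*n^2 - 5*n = (n + 1)*(n^2 - 5*n) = (n - 5)*(n + 1)*(n)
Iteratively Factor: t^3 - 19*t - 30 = (t + 2)*(t^2 - 2*t - 15) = (t - 5)*(t + 2)*(t + 3)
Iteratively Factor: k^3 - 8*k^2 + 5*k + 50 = (k - 5)*(k^2 - 3*k - 10) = (k - 5)^2*(k + 2)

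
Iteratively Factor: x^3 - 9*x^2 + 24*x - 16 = (x - 4)*(x^2 - 5*x + 4) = (x - 4)*(x - 1)*(x - 4)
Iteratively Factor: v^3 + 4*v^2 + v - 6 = (v + 3)*(v^2 + v - 2) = (v + 2)*(v + 3)*(v - 1)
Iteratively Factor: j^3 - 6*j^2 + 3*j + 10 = (j + 1)*(j^2 - 7*j + 10) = (j - 5)*(j + 1)*(j - 2)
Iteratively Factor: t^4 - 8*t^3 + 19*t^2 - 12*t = (t - 1)*(t^3 - 7*t^2 + 12*t) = (t - 3)*(t - 1)*(t^2 - 4*t) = t*(t - 3)*(t - 1)*(t - 4)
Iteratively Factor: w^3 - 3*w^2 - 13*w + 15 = (w - 1)*(w^2 - 2*w - 15) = (w - 5)*(w - 1)*(w + 3)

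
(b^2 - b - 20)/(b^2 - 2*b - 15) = (b + 4)/(b + 3)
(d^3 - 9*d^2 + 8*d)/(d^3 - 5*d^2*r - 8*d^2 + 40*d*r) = (1 - d)/(-d + 5*r)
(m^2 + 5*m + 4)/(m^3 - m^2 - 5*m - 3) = (m + 4)/(m^2 - 2*m - 3)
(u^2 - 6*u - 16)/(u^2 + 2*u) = (u - 8)/u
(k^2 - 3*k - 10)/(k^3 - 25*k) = (k + 2)/(k*(k + 5))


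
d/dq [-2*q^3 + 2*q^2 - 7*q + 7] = -6*q^2 + 4*q - 7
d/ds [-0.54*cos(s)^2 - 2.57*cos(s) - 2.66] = (1.08*cos(s) + 2.57)*sin(s)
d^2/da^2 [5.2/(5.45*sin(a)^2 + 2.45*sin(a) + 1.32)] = (-617.812*sin(a)^4 - 208.299*sin(a)^3 + 1045.1402*sin(a)^2 + 433.4148*sin(a) - 12.3916)/(5.45*sin(a)^2 + 2.45*sin(a) + 1.32)^3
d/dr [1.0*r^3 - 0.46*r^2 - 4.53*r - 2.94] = 3.0*r^2 - 0.92*r - 4.53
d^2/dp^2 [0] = 0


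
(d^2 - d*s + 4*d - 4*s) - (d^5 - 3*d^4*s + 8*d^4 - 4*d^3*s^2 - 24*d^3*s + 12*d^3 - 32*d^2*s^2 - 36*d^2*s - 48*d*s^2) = -d^5 + 3*d^4*s - 8*d^4 + 4*d^3*s^2 + 24*d^3*s - 12*d^3 + 32*d^2*s^2 + 36*d^2*s + d^2 + 48*d*s^2 - d*s + 4*d - 4*s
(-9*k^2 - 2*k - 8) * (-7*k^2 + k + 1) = 63*k^4 + 5*k^3 + 45*k^2 - 10*k - 8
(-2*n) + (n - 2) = -n - 2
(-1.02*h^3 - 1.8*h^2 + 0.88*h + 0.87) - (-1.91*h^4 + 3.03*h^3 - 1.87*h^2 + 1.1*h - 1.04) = 1.91*h^4 - 4.05*h^3 + 0.0700000000000001*h^2 - 0.22*h + 1.91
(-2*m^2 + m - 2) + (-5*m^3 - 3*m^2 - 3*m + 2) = -5*m^3 - 5*m^2 - 2*m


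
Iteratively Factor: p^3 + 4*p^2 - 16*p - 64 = (p - 4)*(p^2 + 8*p + 16) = (p - 4)*(p + 4)*(p + 4)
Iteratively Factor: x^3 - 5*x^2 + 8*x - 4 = (x - 1)*(x^2 - 4*x + 4) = (x - 2)*(x - 1)*(x - 2)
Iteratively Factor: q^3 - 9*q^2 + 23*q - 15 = (q - 5)*(q^2 - 4*q + 3) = (q - 5)*(q - 1)*(q - 3)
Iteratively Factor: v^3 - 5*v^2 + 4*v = (v)*(v^2 - 5*v + 4) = v*(v - 4)*(v - 1)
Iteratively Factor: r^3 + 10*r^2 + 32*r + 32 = (r + 2)*(r^2 + 8*r + 16) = (r + 2)*(r + 4)*(r + 4)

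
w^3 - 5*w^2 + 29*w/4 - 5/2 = (w - 5/2)*(w - 2)*(w - 1/2)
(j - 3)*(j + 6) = j^2 + 3*j - 18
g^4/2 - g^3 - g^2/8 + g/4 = g*(g/2 + 1/4)*(g - 2)*(g - 1/2)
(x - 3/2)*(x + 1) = x^2 - x/2 - 3/2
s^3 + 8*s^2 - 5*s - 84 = (s - 3)*(s + 4)*(s + 7)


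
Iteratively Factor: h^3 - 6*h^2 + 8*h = (h - 2)*(h^2 - 4*h) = (h - 4)*(h - 2)*(h)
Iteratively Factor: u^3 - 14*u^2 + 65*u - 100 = (u - 5)*(u^2 - 9*u + 20) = (u - 5)^2*(u - 4)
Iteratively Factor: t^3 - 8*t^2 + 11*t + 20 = (t - 4)*(t^2 - 4*t - 5) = (t - 5)*(t - 4)*(t + 1)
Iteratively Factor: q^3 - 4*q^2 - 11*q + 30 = (q + 3)*(q^2 - 7*q + 10) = (q - 5)*(q + 3)*(q - 2)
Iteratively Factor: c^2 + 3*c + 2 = (c + 2)*(c + 1)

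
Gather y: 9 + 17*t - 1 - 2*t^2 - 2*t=-2*t^2 + 15*t + 8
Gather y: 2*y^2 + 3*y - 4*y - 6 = 2*y^2 - y - 6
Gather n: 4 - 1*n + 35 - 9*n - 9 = 30 - 10*n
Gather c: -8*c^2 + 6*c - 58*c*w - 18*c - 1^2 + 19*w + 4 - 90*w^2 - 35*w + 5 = -8*c^2 + c*(-58*w - 12) - 90*w^2 - 16*w + 8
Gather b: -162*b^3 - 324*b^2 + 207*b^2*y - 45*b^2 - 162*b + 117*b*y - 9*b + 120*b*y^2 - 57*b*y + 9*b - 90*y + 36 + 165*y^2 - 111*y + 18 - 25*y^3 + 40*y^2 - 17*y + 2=-162*b^3 + b^2*(207*y - 369) + b*(120*y^2 + 60*y - 162) - 25*y^3 + 205*y^2 - 218*y + 56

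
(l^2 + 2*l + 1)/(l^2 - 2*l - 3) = (l + 1)/(l - 3)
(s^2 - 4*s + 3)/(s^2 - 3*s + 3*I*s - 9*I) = (s - 1)/(s + 3*I)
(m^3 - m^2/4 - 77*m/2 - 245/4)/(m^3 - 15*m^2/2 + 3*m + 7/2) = (4*m^2 + 27*m + 35)/(2*(2*m^2 - m - 1))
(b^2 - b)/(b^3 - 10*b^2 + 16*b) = (b - 1)/(b^2 - 10*b + 16)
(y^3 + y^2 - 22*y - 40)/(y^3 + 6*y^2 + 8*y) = (y - 5)/y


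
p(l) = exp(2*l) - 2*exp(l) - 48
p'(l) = 2*exp(2*l) - 2*exp(l)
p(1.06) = -45.44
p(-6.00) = -48.00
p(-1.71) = -48.33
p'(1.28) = 18.68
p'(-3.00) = -0.09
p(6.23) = 256752.12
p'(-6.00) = 0.00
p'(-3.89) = -0.04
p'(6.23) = 514615.75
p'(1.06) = 10.89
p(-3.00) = -48.10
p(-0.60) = -48.80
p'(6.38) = 694849.55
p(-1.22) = -48.50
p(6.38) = 346786.84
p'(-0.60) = -0.50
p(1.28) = -42.26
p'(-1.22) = -0.42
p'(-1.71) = -0.30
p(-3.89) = -48.04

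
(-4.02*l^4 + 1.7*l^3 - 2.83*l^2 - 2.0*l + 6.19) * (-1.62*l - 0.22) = 6.5124*l^5 - 1.8696*l^4 + 4.2106*l^3 + 3.8626*l^2 - 9.5878*l - 1.3618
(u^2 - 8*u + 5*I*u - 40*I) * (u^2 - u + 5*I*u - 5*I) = u^4 - 9*u^3 + 10*I*u^3 - 17*u^2 - 90*I*u^2 + 225*u + 80*I*u - 200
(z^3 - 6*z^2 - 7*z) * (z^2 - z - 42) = z^5 - 7*z^4 - 43*z^3 + 259*z^2 + 294*z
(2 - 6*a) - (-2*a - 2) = 4 - 4*a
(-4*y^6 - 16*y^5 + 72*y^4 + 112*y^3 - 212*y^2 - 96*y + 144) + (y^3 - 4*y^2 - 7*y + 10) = -4*y^6 - 16*y^5 + 72*y^4 + 113*y^3 - 216*y^2 - 103*y + 154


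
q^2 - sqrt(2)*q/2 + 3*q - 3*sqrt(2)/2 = (q + 3)*(q - sqrt(2)/2)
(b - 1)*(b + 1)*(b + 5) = b^3 + 5*b^2 - b - 5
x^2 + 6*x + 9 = (x + 3)^2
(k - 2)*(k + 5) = k^2 + 3*k - 10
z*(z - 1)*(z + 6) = z^3 + 5*z^2 - 6*z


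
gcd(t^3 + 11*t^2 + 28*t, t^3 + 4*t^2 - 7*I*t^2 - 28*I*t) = t^2 + 4*t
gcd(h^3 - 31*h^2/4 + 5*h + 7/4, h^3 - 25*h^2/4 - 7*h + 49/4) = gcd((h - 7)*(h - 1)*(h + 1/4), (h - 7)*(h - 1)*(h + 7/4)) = h^2 - 8*h + 7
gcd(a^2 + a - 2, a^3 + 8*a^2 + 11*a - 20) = a - 1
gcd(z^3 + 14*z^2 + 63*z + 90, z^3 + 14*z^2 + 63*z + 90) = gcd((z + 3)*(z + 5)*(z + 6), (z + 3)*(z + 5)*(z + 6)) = z^3 + 14*z^2 + 63*z + 90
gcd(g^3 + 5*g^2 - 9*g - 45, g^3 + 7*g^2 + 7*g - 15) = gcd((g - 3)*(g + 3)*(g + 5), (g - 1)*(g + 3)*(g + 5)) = g^2 + 8*g + 15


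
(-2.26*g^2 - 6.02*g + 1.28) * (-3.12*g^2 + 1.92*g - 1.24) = 7.0512*g^4 + 14.4432*g^3 - 12.7496*g^2 + 9.9224*g - 1.5872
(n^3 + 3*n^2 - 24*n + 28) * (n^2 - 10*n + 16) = n^5 - 7*n^4 - 38*n^3 + 316*n^2 - 664*n + 448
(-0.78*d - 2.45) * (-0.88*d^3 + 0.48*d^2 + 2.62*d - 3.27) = 0.6864*d^4 + 1.7816*d^3 - 3.2196*d^2 - 3.8684*d + 8.0115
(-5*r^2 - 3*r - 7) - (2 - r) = -5*r^2 - 2*r - 9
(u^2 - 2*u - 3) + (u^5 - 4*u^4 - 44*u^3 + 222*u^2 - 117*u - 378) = u^5 - 4*u^4 - 44*u^3 + 223*u^2 - 119*u - 381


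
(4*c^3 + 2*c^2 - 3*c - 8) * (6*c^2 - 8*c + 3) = 24*c^5 - 20*c^4 - 22*c^3 - 18*c^2 + 55*c - 24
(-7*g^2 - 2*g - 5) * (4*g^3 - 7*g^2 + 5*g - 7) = -28*g^5 + 41*g^4 - 41*g^3 + 74*g^2 - 11*g + 35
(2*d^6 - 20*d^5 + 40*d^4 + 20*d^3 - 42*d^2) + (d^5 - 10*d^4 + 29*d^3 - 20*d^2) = 2*d^6 - 19*d^5 + 30*d^4 + 49*d^3 - 62*d^2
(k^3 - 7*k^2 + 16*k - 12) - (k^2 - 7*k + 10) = k^3 - 8*k^2 + 23*k - 22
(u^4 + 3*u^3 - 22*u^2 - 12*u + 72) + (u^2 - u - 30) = u^4 + 3*u^3 - 21*u^2 - 13*u + 42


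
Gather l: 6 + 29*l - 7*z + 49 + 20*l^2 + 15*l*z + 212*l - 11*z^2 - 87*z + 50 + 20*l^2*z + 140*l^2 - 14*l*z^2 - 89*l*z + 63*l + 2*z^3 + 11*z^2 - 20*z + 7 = l^2*(20*z + 160) + l*(-14*z^2 - 74*z + 304) + 2*z^3 - 114*z + 112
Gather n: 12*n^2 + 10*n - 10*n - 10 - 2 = 12*n^2 - 12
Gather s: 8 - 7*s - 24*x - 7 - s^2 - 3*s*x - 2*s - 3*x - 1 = -s^2 + s*(-3*x - 9) - 27*x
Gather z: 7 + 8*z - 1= 8*z + 6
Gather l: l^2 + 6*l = l^2 + 6*l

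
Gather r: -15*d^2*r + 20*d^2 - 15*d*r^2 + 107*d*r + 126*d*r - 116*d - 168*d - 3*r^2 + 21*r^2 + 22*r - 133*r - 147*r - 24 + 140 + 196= 20*d^2 - 284*d + r^2*(18 - 15*d) + r*(-15*d^2 + 233*d - 258) + 312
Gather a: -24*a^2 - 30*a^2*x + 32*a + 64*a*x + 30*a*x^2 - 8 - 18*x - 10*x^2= a^2*(-30*x - 24) + a*(30*x^2 + 64*x + 32) - 10*x^2 - 18*x - 8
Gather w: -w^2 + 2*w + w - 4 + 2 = -w^2 + 3*w - 2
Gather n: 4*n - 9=4*n - 9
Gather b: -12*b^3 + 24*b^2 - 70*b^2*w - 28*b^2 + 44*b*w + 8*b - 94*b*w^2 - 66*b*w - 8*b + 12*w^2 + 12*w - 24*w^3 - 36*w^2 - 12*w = -12*b^3 + b^2*(-70*w - 4) + b*(-94*w^2 - 22*w) - 24*w^3 - 24*w^2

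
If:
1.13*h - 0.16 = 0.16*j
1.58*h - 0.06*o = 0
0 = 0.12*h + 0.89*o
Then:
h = 0.00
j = -1.00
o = 0.00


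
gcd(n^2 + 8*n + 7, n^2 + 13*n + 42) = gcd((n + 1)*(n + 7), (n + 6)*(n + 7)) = n + 7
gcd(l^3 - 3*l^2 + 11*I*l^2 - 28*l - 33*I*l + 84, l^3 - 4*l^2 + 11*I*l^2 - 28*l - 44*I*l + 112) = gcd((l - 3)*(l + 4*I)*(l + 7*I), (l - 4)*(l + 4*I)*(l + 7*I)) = l^2 + 11*I*l - 28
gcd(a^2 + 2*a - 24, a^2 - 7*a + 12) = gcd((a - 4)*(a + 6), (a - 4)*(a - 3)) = a - 4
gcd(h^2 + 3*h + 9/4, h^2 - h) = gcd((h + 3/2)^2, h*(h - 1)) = 1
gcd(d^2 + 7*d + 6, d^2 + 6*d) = d + 6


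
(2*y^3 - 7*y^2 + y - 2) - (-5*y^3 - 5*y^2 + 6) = 7*y^3 - 2*y^2 + y - 8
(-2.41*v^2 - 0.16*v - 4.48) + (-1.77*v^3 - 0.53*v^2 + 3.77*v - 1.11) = -1.77*v^3 - 2.94*v^2 + 3.61*v - 5.59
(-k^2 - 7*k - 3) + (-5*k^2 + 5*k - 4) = -6*k^2 - 2*k - 7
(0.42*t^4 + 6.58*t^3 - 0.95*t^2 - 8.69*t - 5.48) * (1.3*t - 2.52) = 0.546*t^5 + 7.4956*t^4 - 17.8166*t^3 - 8.903*t^2 + 14.7748*t + 13.8096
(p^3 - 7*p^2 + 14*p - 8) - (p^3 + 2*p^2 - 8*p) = -9*p^2 + 22*p - 8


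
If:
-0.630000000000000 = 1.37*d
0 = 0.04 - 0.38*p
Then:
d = -0.46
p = 0.11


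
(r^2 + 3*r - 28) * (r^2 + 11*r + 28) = r^4 + 14*r^3 + 33*r^2 - 224*r - 784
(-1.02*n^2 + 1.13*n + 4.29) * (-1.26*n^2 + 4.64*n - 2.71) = 1.2852*n^4 - 6.1566*n^3 + 2.602*n^2 + 16.8433*n - 11.6259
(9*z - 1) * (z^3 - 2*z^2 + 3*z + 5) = 9*z^4 - 19*z^3 + 29*z^2 + 42*z - 5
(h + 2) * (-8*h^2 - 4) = -8*h^3 - 16*h^2 - 4*h - 8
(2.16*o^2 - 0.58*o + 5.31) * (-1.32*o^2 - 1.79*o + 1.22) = -2.8512*o^4 - 3.1008*o^3 - 3.3358*o^2 - 10.2125*o + 6.4782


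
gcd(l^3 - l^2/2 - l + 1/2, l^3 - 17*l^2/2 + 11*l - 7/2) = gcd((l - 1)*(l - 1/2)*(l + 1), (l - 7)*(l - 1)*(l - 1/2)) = l^2 - 3*l/2 + 1/2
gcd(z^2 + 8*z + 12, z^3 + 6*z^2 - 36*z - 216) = z + 6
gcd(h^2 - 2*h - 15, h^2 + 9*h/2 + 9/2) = h + 3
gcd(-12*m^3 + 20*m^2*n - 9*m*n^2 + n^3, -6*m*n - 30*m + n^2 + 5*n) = 6*m - n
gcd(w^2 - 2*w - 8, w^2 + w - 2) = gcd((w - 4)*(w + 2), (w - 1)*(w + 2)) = w + 2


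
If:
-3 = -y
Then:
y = 3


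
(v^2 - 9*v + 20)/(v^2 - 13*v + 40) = (v - 4)/(v - 8)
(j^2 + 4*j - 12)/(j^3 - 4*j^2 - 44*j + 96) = 1/(j - 8)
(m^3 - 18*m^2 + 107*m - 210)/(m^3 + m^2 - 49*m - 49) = (m^2 - 11*m + 30)/(m^2 + 8*m + 7)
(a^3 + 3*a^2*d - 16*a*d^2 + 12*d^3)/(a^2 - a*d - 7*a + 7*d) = (a^2 + 4*a*d - 12*d^2)/(a - 7)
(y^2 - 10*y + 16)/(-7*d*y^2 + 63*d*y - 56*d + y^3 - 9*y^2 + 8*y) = (y - 2)/(-7*d*y + 7*d + y^2 - y)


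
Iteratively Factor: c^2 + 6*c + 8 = (c + 4)*(c + 2)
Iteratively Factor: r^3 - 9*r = (r)*(r^2 - 9) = r*(r + 3)*(r - 3)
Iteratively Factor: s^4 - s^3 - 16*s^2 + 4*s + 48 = (s + 3)*(s^3 - 4*s^2 - 4*s + 16) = (s - 4)*(s + 3)*(s^2 - 4) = (s - 4)*(s + 2)*(s + 3)*(s - 2)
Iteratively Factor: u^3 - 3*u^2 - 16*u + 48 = (u + 4)*(u^2 - 7*u + 12) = (u - 3)*(u + 4)*(u - 4)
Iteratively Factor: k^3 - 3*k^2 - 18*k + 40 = (k - 5)*(k^2 + 2*k - 8) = (k - 5)*(k + 4)*(k - 2)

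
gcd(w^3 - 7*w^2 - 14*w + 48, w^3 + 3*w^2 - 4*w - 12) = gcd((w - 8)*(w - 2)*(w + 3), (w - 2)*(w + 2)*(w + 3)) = w^2 + w - 6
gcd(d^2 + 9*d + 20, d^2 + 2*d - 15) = d + 5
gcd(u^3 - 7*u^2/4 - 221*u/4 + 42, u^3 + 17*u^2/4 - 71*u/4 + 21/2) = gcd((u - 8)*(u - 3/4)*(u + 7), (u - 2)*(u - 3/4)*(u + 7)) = u^2 + 25*u/4 - 21/4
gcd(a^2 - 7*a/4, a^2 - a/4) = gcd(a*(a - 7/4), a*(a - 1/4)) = a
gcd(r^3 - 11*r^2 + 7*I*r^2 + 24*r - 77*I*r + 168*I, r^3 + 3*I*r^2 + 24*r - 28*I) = r + 7*I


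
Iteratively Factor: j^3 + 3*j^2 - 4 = (j + 2)*(j^2 + j - 2) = (j - 1)*(j + 2)*(j + 2)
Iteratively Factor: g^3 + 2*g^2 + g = (g + 1)*(g^2 + g) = (g + 1)^2*(g)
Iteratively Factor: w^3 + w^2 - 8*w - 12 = (w + 2)*(w^2 - w - 6) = (w - 3)*(w + 2)*(w + 2)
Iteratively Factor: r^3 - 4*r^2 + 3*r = (r)*(r^2 - 4*r + 3) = r*(r - 1)*(r - 3)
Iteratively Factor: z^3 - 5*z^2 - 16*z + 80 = (z + 4)*(z^2 - 9*z + 20) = (z - 4)*(z + 4)*(z - 5)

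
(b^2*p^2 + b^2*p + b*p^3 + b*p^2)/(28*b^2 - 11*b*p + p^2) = b*p*(b*p + b + p^2 + p)/(28*b^2 - 11*b*p + p^2)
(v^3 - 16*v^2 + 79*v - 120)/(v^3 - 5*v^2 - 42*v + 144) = (v - 5)/(v + 6)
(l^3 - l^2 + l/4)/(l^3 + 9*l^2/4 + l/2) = (4*l^2 - 4*l + 1)/(4*l^2 + 9*l + 2)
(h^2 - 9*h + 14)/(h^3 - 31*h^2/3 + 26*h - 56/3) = 3/(3*h - 4)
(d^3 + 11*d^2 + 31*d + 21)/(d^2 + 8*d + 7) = d + 3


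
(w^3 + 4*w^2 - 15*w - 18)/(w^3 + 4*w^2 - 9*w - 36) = (w^2 + 7*w + 6)/(w^2 + 7*w + 12)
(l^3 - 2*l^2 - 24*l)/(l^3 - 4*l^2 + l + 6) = l*(l^2 - 2*l - 24)/(l^3 - 4*l^2 + l + 6)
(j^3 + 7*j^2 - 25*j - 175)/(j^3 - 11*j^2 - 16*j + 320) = (j^2 + 2*j - 35)/(j^2 - 16*j + 64)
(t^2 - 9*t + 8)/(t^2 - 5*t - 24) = (t - 1)/(t + 3)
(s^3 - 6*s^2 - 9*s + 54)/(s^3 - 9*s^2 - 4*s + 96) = (s^2 - 9*s + 18)/(s^2 - 12*s + 32)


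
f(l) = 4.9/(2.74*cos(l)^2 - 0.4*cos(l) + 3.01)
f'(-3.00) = 0.11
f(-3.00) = 0.80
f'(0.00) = 0.00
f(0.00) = 0.92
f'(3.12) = -0.02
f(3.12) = 0.80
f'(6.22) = -0.06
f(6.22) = 0.92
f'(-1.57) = 0.21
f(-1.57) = 1.63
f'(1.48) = 0.05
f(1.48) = 1.64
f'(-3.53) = -0.31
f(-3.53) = 0.86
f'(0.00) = 0.00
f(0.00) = 0.92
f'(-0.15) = -0.13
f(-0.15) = 0.93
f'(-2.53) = 0.51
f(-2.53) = 0.95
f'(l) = 4.9*(5.48*sin(l)*cos(l) - 0.4*sin(l))/(2.74*cos(l)^2 - 0.4*cos(l) + 3.01)^2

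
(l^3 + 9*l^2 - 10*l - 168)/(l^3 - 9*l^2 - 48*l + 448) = (l^2 + 2*l - 24)/(l^2 - 16*l + 64)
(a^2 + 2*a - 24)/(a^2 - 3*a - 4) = (a + 6)/(a + 1)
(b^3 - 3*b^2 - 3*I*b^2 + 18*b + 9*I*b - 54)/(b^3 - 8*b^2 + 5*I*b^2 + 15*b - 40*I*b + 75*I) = (b^2 - 3*I*b + 18)/(b^2 + 5*b*(-1 + I) - 25*I)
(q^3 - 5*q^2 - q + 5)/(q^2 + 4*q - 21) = (q^3 - 5*q^2 - q + 5)/(q^2 + 4*q - 21)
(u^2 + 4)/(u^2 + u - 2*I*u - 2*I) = (u + 2*I)/(u + 1)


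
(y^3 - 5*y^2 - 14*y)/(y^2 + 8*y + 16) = y*(y^2 - 5*y - 14)/(y^2 + 8*y + 16)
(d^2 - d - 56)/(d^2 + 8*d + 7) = (d - 8)/(d + 1)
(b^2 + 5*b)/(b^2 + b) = (b + 5)/(b + 1)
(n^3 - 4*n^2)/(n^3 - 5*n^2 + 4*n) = n/(n - 1)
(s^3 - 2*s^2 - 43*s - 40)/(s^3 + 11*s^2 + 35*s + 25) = (s - 8)/(s + 5)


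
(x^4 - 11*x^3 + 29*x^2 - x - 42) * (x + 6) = x^5 - 5*x^4 - 37*x^3 + 173*x^2 - 48*x - 252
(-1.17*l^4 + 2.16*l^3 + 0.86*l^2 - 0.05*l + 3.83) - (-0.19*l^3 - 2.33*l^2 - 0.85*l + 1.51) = -1.17*l^4 + 2.35*l^3 + 3.19*l^2 + 0.8*l + 2.32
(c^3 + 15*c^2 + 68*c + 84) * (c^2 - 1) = c^5 + 15*c^4 + 67*c^3 + 69*c^2 - 68*c - 84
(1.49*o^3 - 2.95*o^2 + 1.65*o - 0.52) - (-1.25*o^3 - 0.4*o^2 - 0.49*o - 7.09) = 2.74*o^3 - 2.55*o^2 + 2.14*o + 6.57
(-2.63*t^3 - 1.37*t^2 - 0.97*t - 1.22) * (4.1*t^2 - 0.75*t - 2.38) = -10.783*t^5 - 3.6445*t^4 + 3.3099*t^3 - 1.0139*t^2 + 3.2236*t + 2.9036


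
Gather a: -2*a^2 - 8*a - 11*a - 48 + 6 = -2*a^2 - 19*a - 42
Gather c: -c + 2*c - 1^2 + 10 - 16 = c - 7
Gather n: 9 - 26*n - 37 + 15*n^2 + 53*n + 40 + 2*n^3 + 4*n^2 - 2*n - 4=2*n^3 + 19*n^2 + 25*n + 8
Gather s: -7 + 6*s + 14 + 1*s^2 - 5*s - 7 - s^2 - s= 0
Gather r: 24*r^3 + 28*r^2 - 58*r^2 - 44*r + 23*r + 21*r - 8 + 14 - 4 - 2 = 24*r^3 - 30*r^2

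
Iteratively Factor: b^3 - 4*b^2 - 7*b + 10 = (b - 5)*(b^2 + b - 2) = (b - 5)*(b - 1)*(b + 2)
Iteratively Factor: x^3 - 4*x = (x - 2)*(x^2 + 2*x) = x*(x - 2)*(x + 2)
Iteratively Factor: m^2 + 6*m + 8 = (m + 2)*(m + 4)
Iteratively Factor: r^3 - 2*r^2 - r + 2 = (r + 1)*(r^2 - 3*r + 2) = (r - 1)*(r + 1)*(r - 2)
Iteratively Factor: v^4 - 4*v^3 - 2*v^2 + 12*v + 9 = (v + 1)*(v^3 - 5*v^2 + 3*v + 9) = (v - 3)*(v + 1)*(v^2 - 2*v - 3) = (v - 3)^2*(v + 1)*(v + 1)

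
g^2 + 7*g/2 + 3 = (g + 3/2)*(g + 2)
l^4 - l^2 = l^2*(l - 1)*(l + 1)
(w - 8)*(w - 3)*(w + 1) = w^3 - 10*w^2 + 13*w + 24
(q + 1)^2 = q^2 + 2*q + 1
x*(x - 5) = x^2 - 5*x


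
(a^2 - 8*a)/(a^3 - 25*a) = (a - 8)/(a^2 - 25)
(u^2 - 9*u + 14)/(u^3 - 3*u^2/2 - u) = 2*(u - 7)/(u*(2*u + 1))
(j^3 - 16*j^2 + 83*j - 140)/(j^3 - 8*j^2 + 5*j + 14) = (j^2 - 9*j + 20)/(j^2 - j - 2)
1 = 1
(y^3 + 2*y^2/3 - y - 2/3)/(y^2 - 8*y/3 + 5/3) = (3*y^2 + 5*y + 2)/(3*y - 5)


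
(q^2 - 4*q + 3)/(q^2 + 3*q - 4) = (q - 3)/(q + 4)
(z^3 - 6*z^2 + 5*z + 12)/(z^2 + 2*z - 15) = (z^2 - 3*z - 4)/(z + 5)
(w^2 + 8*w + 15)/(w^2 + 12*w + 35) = (w + 3)/(w + 7)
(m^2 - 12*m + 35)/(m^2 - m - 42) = (m - 5)/(m + 6)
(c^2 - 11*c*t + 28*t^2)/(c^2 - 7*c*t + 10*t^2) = (c^2 - 11*c*t + 28*t^2)/(c^2 - 7*c*t + 10*t^2)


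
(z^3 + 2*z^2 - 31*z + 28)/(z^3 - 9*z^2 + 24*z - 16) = (z + 7)/(z - 4)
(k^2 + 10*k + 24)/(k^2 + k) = (k^2 + 10*k + 24)/(k*(k + 1))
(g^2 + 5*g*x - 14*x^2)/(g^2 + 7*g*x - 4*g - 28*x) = (g - 2*x)/(g - 4)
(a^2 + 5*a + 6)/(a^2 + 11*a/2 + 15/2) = 2*(a + 2)/(2*a + 5)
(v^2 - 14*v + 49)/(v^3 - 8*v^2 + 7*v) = (v - 7)/(v*(v - 1))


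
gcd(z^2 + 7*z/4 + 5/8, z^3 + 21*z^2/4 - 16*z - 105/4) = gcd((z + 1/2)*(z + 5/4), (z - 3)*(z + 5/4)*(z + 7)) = z + 5/4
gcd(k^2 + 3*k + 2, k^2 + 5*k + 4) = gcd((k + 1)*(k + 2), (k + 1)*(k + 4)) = k + 1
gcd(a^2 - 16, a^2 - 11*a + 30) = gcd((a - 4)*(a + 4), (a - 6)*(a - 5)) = 1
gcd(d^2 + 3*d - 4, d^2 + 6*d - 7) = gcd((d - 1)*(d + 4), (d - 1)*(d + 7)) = d - 1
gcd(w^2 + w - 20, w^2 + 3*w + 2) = 1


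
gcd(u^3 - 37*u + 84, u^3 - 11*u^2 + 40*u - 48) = u^2 - 7*u + 12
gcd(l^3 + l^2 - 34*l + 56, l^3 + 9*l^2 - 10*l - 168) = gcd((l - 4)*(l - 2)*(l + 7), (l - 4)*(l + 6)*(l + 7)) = l^2 + 3*l - 28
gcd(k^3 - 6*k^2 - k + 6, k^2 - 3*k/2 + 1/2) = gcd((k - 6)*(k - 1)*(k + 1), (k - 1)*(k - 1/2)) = k - 1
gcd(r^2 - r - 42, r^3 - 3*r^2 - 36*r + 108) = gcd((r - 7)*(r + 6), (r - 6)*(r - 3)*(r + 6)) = r + 6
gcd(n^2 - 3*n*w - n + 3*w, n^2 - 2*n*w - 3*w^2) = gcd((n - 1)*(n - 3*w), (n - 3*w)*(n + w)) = -n + 3*w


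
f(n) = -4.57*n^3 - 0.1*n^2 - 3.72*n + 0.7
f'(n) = -13.71*n^2 - 0.2*n - 3.72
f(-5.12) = 630.50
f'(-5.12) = -362.10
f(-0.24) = 1.65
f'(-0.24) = -4.46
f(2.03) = -45.49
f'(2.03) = -60.62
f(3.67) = -240.20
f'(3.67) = -189.11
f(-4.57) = 451.79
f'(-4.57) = -289.14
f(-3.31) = 177.65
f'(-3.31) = -153.27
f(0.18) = 0.00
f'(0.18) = -4.20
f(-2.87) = 118.59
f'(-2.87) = -116.07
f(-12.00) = 7927.90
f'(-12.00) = -1975.56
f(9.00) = -3372.41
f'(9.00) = -1116.03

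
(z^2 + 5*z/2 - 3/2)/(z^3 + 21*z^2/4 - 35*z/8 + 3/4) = 4*(z + 3)/(4*z^2 + 23*z - 6)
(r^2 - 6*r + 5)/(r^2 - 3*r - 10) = (r - 1)/(r + 2)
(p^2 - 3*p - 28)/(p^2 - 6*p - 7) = (p + 4)/(p + 1)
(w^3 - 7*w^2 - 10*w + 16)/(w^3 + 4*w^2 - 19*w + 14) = (w^2 - 6*w - 16)/(w^2 + 5*w - 14)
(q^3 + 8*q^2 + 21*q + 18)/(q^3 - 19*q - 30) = (q + 3)/(q - 5)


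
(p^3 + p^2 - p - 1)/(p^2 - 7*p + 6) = (p^2 + 2*p + 1)/(p - 6)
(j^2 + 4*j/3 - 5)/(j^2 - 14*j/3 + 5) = (j + 3)/(j - 3)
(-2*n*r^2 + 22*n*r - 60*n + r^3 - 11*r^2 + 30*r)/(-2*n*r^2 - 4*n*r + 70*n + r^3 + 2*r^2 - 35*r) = (r - 6)/(r + 7)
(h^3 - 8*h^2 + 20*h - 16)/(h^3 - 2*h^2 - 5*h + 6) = (h^3 - 8*h^2 + 20*h - 16)/(h^3 - 2*h^2 - 5*h + 6)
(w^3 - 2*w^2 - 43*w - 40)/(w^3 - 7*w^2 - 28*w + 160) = (w + 1)/(w - 4)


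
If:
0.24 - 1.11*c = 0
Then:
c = 0.22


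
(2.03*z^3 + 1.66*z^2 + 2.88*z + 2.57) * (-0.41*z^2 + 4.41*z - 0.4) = -0.8323*z^5 + 8.2717*z^4 + 5.3278*z^3 + 10.9831*z^2 + 10.1817*z - 1.028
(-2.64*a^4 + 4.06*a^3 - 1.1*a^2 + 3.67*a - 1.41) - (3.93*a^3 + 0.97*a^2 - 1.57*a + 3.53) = -2.64*a^4 + 0.129999999999999*a^3 - 2.07*a^2 + 5.24*a - 4.94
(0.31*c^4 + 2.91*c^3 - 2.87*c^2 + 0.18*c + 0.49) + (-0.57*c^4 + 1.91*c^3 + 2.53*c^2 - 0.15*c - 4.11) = -0.26*c^4 + 4.82*c^3 - 0.34*c^2 + 0.03*c - 3.62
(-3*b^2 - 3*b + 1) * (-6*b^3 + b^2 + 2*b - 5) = 18*b^5 + 15*b^4 - 15*b^3 + 10*b^2 + 17*b - 5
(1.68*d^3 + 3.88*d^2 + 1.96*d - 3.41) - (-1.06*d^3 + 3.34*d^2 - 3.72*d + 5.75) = 2.74*d^3 + 0.54*d^2 + 5.68*d - 9.16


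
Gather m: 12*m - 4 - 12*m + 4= 0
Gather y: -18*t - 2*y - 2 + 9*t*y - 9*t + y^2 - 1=-27*t + y^2 + y*(9*t - 2) - 3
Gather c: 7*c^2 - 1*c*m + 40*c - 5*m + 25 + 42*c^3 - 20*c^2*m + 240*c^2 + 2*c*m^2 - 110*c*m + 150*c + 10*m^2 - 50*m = 42*c^3 + c^2*(247 - 20*m) + c*(2*m^2 - 111*m + 190) + 10*m^2 - 55*m + 25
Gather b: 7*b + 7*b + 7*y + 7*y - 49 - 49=14*b + 14*y - 98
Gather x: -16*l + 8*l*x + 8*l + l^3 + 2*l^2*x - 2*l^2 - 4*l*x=l^3 - 2*l^2 - 8*l + x*(2*l^2 + 4*l)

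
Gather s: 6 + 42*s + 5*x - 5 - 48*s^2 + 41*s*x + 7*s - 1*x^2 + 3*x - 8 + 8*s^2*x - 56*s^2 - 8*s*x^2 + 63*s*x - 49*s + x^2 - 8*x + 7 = s^2*(8*x - 104) + s*(-8*x^2 + 104*x)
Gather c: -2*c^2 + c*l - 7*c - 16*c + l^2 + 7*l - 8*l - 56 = -2*c^2 + c*(l - 23) + l^2 - l - 56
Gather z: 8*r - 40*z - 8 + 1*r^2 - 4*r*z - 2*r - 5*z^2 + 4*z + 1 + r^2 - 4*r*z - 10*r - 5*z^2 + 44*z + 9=2*r^2 - 4*r - 10*z^2 + z*(8 - 8*r) + 2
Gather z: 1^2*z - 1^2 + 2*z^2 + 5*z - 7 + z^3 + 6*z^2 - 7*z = z^3 + 8*z^2 - z - 8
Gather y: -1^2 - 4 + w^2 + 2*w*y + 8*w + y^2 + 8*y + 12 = w^2 + 8*w + y^2 + y*(2*w + 8) + 7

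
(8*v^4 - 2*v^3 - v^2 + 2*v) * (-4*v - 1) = -32*v^5 + 6*v^3 - 7*v^2 - 2*v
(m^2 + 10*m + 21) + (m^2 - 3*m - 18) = 2*m^2 + 7*m + 3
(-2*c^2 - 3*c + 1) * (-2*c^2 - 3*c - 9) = 4*c^4 + 12*c^3 + 25*c^2 + 24*c - 9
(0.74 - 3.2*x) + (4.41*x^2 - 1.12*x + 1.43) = 4.41*x^2 - 4.32*x + 2.17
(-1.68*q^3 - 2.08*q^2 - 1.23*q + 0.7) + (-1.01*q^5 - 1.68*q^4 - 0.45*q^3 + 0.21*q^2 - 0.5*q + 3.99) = -1.01*q^5 - 1.68*q^4 - 2.13*q^3 - 1.87*q^2 - 1.73*q + 4.69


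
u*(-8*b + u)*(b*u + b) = -8*b^2*u^2 - 8*b^2*u + b*u^3 + b*u^2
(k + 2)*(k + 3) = k^2 + 5*k + 6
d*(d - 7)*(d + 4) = d^3 - 3*d^2 - 28*d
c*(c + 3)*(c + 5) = c^3 + 8*c^2 + 15*c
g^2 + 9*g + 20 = (g + 4)*(g + 5)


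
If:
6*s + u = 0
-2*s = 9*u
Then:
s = 0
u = 0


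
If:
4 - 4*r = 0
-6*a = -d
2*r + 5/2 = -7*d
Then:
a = -3/28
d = -9/14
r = 1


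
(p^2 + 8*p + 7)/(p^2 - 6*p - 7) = (p + 7)/(p - 7)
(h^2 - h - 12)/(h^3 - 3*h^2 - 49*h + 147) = (h^2 - h - 12)/(h^3 - 3*h^2 - 49*h + 147)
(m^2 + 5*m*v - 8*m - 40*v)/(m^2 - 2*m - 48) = (m + 5*v)/(m + 6)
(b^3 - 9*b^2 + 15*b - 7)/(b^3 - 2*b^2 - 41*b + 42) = (b - 1)/(b + 6)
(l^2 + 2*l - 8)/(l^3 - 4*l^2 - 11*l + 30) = (l + 4)/(l^2 - 2*l - 15)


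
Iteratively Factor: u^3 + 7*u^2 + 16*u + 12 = (u + 3)*(u^2 + 4*u + 4) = (u + 2)*(u + 3)*(u + 2)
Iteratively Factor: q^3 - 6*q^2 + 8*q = (q - 4)*(q^2 - 2*q) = (q - 4)*(q - 2)*(q)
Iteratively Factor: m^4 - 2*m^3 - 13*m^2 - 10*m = (m)*(m^3 - 2*m^2 - 13*m - 10) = m*(m - 5)*(m^2 + 3*m + 2) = m*(m - 5)*(m + 1)*(m + 2)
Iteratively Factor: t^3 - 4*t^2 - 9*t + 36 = (t - 3)*(t^2 - t - 12) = (t - 4)*(t - 3)*(t + 3)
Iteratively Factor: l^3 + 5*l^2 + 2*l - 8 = (l + 2)*(l^2 + 3*l - 4) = (l + 2)*(l + 4)*(l - 1)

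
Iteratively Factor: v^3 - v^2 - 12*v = (v - 4)*(v^2 + 3*v) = (v - 4)*(v + 3)*(v)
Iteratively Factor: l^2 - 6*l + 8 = (l - 2)*(l - 4)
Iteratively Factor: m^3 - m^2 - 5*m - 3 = (m - 3)*(m^2 + 2*m + 1) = (m - 3)*(m + 1)*(m + 1)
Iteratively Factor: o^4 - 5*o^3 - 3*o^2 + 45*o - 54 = (o - 2)*(o^3 - 3*o^2 - 9*o + 27) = (o - 3)*(o - 2)*(o^2 - 9) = (o - 3)*(o - 2)*(o + 3)*(o - 3)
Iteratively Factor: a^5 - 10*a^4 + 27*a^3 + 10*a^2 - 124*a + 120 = (a - 2)*(a^4 - 8*a^3 + 11*a^2 + 32*a - 60) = (a - 3)*(a - 2)*(a^3 - 5*a^2 - 4*a + 20) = (a - 3)*(a - 2)^2*(a^2 - 3*a - 10) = (a - 5)*(a - 3)*(a - 2)^2*(a + 2)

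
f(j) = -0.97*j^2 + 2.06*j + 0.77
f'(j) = 2.06 - 1.94*j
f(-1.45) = -4.26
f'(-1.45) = 4.87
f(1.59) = 1.59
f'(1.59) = -1.02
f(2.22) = 0.56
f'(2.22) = -2.25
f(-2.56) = -10.86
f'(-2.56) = 7.03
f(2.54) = -0.26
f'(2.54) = -2.87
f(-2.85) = -12.98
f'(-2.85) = 7.59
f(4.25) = -8.00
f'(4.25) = -6.18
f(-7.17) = -63.87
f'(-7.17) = 15.97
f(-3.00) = -14.14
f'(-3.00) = 7.88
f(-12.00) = -163.63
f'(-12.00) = 25.34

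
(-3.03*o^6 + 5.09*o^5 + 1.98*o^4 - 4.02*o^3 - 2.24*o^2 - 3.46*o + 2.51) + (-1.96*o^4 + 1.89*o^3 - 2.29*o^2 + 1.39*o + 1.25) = -3.03*o^6 + 5.09*o^5 + 0.02*o^4 - 2.13*o^3 - 4.53*o^2 - 2.07*o + 3.76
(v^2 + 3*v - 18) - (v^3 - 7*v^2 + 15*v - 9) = -v^3 + 8*v^2 - 12*v - 9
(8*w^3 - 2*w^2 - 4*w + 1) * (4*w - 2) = 32*w^4 - 24*w^3 - 12*w^2 + 12*w - 2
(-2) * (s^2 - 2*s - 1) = -2*s^2 + 4*s + 2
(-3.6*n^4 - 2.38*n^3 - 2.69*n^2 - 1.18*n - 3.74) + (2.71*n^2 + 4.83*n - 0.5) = -3.6*n^4 - 2.38*n^3 + 0.02*n^2 + 3.65*n - 4.24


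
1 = 1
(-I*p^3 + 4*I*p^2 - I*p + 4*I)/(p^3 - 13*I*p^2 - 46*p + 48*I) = I*(-p^3 + 4*p^2 - p + 4)/(p^3 - 13*I*p^2 - 46*p + 48*I)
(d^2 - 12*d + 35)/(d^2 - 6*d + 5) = (d - 7)/(d - 1)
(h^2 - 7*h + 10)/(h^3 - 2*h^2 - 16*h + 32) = (h - 5)/(h^2 - 16)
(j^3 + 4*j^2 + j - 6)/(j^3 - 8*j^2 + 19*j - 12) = (j^2 + 5*j + 6)/(j^2 - 7*j + 12)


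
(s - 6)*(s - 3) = s^2 - 9*s + 18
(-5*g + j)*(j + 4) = -5*g*j - 20*g + j^2 + 4*j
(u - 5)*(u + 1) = u^2 - 4*u - 5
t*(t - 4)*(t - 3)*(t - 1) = t^4 - 8*t^3 + 19*t^2 - 12*t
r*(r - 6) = r^2 - 6*r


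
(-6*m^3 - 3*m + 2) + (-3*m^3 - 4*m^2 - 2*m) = -9*m^3 - 4*m^2 - 5*m + 2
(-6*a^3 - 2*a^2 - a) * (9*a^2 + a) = -54*a^5 - 24*a^4 - 11*a^3 - a^2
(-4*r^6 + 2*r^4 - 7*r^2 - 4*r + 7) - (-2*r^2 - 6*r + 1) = -4*r^6 + 2*r^4 - 5*r^2 + 2*r + 6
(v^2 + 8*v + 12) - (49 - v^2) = 2*v^2 + 8*v - 37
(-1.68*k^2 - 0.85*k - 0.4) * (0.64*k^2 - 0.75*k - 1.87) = -1.0752*k^4 + 0.716*k^3 + 3.5231*k^2 + 1.8895*k + 0.748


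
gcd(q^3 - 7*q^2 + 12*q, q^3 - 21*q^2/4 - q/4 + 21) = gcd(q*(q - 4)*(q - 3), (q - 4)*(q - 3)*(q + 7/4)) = q^2 - 7*q + 12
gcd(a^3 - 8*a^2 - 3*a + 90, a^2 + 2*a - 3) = a + 3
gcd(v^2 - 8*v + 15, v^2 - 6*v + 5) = v - 5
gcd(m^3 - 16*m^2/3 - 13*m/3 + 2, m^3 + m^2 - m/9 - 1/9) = m^2 + 2*m/3 - 1/3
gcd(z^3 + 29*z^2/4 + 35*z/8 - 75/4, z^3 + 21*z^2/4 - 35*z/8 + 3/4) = z + 6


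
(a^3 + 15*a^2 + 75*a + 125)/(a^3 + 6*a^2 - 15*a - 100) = (a + 5)/(a - 4)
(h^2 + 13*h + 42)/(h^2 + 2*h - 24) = (h + 7)/(h - 4)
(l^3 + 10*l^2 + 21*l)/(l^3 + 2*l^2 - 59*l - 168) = l/(l - 8)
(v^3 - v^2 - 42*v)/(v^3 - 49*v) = (v + 6)/(v + 7)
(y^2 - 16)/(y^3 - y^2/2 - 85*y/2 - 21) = 2*(16 - y^2)/(-2*y^3 + y^2 + 85*y + 42)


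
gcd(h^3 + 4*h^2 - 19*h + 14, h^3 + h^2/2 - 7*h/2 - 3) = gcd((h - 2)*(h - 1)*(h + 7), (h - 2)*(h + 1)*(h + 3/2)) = h - 2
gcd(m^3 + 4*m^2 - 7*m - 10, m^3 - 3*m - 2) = m^2 - m - 2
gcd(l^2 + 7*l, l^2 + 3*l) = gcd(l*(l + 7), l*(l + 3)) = l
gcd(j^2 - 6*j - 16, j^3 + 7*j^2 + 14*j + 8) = j + 2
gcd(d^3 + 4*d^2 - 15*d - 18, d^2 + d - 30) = d + 6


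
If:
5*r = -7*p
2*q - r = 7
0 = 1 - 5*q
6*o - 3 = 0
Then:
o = 1/2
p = 33/7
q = 1/5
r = -33/5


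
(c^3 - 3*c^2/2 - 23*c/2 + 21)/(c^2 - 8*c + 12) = (2*c^2 + c - 21)/(2*(c - 6))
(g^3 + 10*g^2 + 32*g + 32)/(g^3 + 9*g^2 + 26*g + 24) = (g + 4)/(g + 3)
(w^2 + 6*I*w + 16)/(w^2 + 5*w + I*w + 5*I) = (w^2 + 6*I*w + 16)/(w^2 + w*(5 + I) + 5*I)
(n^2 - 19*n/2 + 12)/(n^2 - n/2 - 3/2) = (n - 8)/(n + 1)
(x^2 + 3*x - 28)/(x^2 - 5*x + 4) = (x + 7)/(x - 1)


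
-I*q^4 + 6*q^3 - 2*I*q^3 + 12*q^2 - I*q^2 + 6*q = q*(q + 1)*(q + 6*I)*(-I*q - I)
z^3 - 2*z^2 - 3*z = z*(z - 3)*(z + 1)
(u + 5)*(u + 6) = u^2 + 11*u + 30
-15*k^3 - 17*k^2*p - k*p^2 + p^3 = (-5*k + p)*(k + p)*(3*k + p)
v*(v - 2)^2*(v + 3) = v^4 - v^3 - 8*v^2 + 12*v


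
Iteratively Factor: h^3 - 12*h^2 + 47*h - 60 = (h - 3)*(h^2 - 9*h + 20) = (h - 5)*(h - 3)*(h - 4)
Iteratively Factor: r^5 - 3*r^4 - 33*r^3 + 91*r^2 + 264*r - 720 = (r - 3)*(r^4 - 33*r^2 - 8*r + 240) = (r - 5)*(r - 3)*(r^3 + 5*r^2 - 8*r - 48) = (r - 5)*(r - 3)^2*(r^2 + 8*r + 16) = (r - 5)*(r - 3)^2*(r + 4)*(r + 4)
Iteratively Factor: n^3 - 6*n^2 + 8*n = (n - 4)*(n^2 - 2*n) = n*(n - 4)*(n - 2)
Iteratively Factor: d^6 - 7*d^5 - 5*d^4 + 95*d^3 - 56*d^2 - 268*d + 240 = (d - 4)*(d^5 - 3*d^4 - 17*d^3 + 27*d^2 + 52*d - 60) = (d - 5)*(d - 4)*(d^4 + 2*d^3 - 7*d^2 - 8*d + 12) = (d - 5)*(d - 4)*(d + 3)*(d^3 - d^2 - 4*d + 4) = (d - 5)*(d - 4)*(d + 2)*(d + 3)*(d^2 - 3*d + 2) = (d - 5)*(d - 4)*(d - 1)*(d + 2)*(d + 3)*(d - 2)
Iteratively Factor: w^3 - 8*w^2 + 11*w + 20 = (w + 1)*(w^2 - 9*w + 20) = (w - 5)*(w + 1)*(w - 4)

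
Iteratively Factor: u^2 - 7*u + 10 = (u - 5)*(u - 2)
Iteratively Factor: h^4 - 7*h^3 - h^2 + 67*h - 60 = (h + 3)*(h^3 - 10*h^2 + 29*h - 20) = (h - 1)*(h + 3)*(h^2 - 9*h + 20) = (h - 4)*(h - 1)*(h + 3)*(h - 5)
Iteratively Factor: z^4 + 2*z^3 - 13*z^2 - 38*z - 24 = (z + 3)*(z^3 - z^2 - 10*z - 8) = (z - 4)*(z + 3)*(z^2 + 3*z + 2) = (z - 4)*(z + 1)*(z + 3)*(z + 2)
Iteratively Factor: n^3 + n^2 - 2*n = (n - 1)*(n^2 + 2*n) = n*(n - 1)*(n + 2)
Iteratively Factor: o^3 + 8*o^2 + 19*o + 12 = (o + 3)*(o^2 + 5*o + 4) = (o + 3)*(o + 4)*(o + 1)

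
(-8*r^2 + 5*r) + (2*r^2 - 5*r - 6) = -6*r^2 - 6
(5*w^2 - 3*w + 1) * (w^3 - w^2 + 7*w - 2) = 5*w^5 - 8*w^4 + 39*w^3 - 32*w^2 + 13*w - 2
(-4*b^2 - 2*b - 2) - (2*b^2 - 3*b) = -6*b^2 + b - 2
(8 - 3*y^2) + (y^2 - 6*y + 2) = -2*y^2 - 6*y + 10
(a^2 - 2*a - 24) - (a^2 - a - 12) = -a - 12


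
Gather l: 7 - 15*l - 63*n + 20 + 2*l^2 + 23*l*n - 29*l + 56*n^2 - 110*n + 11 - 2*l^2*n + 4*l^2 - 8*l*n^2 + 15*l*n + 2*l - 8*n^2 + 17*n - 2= l^2*(6 - 2*n) + l*(-8*n^2 + 38*n - 42) + 48*n^2 - 156*n + 36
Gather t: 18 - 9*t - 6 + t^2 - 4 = t^2 - 9*t + 8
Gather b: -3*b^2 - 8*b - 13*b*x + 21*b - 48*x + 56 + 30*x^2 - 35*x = -3*b^2 + b*(13 - 13*x) + 30*x^2 - 83*x + 56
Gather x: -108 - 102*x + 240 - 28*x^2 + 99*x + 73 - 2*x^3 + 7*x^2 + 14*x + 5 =-2*x^3 - 21*x^2 + 11*x + 210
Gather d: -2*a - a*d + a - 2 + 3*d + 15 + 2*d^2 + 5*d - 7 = -a + 2*d^2 + d*(8 - a) + 6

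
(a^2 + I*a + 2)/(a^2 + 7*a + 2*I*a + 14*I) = (a - I)/(a + 7)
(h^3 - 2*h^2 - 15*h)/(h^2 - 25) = h*(h + 3)/(h + 5)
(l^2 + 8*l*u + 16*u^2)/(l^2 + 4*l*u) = (l + 4*u)/l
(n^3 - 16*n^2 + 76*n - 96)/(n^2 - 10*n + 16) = n - 6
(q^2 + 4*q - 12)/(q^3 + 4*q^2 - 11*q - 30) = (q^2 + 4*q - 12)/(q^3 + 4*q^2 - 11*q - 30)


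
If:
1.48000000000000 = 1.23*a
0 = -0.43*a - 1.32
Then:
No Solution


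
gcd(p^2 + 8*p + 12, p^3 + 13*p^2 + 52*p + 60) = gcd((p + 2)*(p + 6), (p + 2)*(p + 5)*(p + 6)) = p^2 + 8*p + 12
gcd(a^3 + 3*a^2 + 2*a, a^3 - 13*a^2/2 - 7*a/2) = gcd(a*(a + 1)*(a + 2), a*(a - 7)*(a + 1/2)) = a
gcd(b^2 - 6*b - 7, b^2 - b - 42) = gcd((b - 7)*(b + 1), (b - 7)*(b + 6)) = b - 7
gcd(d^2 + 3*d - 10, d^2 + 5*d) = d + 5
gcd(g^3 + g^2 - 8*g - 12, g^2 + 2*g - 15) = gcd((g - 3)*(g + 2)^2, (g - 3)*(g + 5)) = g - 3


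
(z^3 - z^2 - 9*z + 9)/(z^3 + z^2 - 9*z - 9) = (z - 1)/(z + 1)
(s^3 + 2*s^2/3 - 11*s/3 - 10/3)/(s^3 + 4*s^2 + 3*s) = (3*s^2 - s - 10)/(3*s*(s + 3))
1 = 1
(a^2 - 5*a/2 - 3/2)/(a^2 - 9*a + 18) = (a + 1/2)/(a - 6)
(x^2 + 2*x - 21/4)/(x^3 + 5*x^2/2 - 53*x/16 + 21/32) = 8*(2*x - 3)/(16*x^2 - 16*x + 3)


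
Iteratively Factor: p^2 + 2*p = (p + 2)*(p)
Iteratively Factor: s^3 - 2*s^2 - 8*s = (s)*(s^2 - 2*s - 8) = s*(s - 4)*(s + 2)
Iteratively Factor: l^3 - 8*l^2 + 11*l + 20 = (l + 1)*(l^2 - 9*l + 20) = (l - 5)*(l + 1)*(l - 4)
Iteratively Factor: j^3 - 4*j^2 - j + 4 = (j - 4)*(j^2 - 1) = (j - 4)*(j + 1)*(j - 1)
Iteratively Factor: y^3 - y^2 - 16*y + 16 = (y - 4)*(y^2 + 3*y - 4) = (y - 4)*(y - 1)*(y + 4)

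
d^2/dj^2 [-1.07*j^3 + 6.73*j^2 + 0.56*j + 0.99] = 13.46 - 6.42*j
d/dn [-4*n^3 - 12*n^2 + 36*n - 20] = -12*n^2 - 24*n + 36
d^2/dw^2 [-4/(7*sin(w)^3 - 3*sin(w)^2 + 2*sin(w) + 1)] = 4*(441*sin(w)^6 - 231*sin(w)^5 - 524*sin(w)^4 + 255*sin(w)^3 - 122*sin(w)^2 + 76*sin(w) - 14)/(7*sin(w)^3 - 3*sin(w)^2 + 2*sin(w) + 1)^3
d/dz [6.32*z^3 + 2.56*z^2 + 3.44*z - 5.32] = 18.96*z^2 + 5.12*z + 3.44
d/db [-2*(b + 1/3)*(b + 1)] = -4*b - 8/3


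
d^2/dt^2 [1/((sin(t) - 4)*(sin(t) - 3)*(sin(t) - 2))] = (-9*sin(t)^6 + 99*sin(t)^5 - 364*sin(t)^4 + 342*sin(t)^3 + 830*sin(t)^2 - 1884*sin(t) + 920)/((sin(t) - 4)^3*(sin(t) - 3)^3*(sin(t) - 2)^3)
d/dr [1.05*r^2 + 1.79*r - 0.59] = 2.1*r + 1.79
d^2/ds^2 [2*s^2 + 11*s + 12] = 4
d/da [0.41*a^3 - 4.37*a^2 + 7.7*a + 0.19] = 1.23*a^2 - 8.74*a + 7.7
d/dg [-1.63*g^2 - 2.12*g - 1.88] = -3.26*g - 2.12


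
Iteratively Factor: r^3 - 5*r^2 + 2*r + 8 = (r - 2)*(r^2 - 3*r - 4) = (r - 4)*(r - 2)*(r + 1)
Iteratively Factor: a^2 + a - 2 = (a - 1)*(a + 2)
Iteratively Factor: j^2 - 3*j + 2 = (j - 1)*(j - 2)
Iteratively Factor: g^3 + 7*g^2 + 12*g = (g + 3)*(g^2 + 4*g) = g*(g + 3)*(g + 4)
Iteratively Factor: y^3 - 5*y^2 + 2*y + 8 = (y - 2)*(y^2 - 3*y - 4) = (y - 2)*(y + 1)*(y - 4)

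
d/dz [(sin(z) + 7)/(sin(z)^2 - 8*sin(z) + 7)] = (-14*sin(z) + cos(z)^2 + 62)*cos(z)/(sin(z)^2 - 8*sin(z) + 7)^2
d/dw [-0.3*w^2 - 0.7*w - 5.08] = -0.6*w - 0.7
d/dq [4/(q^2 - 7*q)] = 4*(7 - 2*q)/(q^2*(q - 7)^2)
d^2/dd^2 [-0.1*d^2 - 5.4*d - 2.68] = -0.200000000000000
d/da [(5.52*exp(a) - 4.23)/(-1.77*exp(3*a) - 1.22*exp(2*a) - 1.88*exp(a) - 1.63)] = (19.5408*exp(3*a) - 15.7269*exp(2*a) - 10.3212*exp(a) - 16.95)*exp(a)/(3.1329*exp(6*a) + 4.3188*exp(5*a) + 8.1436*exp(4*a) + 10.3574*exp(3*a) + 7.5116*exp(2*a) + 6.1288*exp(a) + 2.6569)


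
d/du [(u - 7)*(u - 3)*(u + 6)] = 3*u^2 - 8*u - 39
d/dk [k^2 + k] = 2*k + 1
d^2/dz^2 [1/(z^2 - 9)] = 6*(z^2 + 3)/(z^2 - 9)^3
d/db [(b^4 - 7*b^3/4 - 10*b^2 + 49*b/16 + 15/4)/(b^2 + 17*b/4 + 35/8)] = (64*b^3 + 32*b^2 - 476*b - 13)/(2*(16*b^2 + 56*b + 49))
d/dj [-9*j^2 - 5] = -18*j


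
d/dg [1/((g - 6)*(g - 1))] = (7 - 2*g)/(g^4 - 14*g^3 + 61*g^2 - 84*g + 36)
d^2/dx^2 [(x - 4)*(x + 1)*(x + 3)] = 6*x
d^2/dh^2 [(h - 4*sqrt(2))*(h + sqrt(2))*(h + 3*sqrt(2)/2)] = 6*h - 3*sqrt(2)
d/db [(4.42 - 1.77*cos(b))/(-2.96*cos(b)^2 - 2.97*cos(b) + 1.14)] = (5.2392*cos(b)^2 - 26.1664*cos(b) - 11.1096)*sin(b)/(8.7616*cos(b)^4 + 17.5824*cos(b)^3 + 2.0721*cos(b)^2 - 6.7716*cos(b) + 1.2996)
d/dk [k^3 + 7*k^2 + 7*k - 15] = 3*k^2 + 14*k + 7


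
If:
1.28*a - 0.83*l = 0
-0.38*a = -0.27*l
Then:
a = 0.00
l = 0.00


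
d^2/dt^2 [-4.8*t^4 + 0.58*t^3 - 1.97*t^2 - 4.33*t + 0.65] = -57.6*t^2 + 3.48*t - 3.94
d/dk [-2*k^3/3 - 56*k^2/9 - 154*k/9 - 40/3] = -2*k^2 - 112*k/9 - 154/9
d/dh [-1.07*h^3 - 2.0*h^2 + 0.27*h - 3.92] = -3.21*h^2 - 4.0*h + 0.27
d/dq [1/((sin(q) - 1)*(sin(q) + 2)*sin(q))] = (-3*cos(q) - 2/tan(q) + 2*cos(q)/sin(q)^2)/((sin(q) - 1)^2*(sin(q) + 2)^2)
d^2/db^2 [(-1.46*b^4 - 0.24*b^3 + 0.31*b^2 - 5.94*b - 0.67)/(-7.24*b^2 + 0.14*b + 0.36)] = (153.059392*b^6 - 8.87913600000002*b^5 - 22.660368*b^4 + 624.53048*b^3 + 208.214016*b^2 + 89.004048*b + 2.839736)/(379.503424*b^6 - 22.015392*b^5 - 56.185296*b^4 + 2.186632*b^3 + 2.793744*b^2 - 0.054432*b - 0.046656)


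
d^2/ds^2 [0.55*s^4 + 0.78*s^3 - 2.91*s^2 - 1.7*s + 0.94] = 6.6*s^2 + 4.68*s - 5.82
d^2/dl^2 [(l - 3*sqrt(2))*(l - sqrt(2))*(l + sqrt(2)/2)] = 6*l - 7*sqrt(2)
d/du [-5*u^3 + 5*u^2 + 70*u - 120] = -15*u^2 + 10*u + 70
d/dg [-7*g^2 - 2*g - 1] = -14*g - 2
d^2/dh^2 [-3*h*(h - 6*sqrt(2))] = -6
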